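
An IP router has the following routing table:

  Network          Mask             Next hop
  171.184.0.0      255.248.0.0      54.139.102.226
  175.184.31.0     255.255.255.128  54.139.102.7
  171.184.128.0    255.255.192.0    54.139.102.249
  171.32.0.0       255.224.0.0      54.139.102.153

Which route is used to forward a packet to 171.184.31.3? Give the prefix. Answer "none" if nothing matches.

Entries matching 171.184.31.3:
  171.184.0.0/13 (171.184.0.0 - 171.191.255.255)
Most specific is 171.184.0.0/13.

171.184.0.0/13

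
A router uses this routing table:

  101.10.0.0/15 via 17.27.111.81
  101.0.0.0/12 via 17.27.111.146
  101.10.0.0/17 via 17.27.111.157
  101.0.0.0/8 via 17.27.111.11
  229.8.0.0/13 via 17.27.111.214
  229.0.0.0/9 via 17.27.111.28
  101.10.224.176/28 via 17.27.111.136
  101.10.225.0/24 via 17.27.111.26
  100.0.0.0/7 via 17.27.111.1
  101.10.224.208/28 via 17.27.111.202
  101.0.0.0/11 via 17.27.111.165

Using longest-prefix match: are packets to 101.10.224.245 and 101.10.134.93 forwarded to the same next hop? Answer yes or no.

101.10.224.245: longest match 101.10.0.0/15 -> 17.27.111.81
101.10.134.93: longest match 101.10.0.0/15 -> 17.27.111.81

yes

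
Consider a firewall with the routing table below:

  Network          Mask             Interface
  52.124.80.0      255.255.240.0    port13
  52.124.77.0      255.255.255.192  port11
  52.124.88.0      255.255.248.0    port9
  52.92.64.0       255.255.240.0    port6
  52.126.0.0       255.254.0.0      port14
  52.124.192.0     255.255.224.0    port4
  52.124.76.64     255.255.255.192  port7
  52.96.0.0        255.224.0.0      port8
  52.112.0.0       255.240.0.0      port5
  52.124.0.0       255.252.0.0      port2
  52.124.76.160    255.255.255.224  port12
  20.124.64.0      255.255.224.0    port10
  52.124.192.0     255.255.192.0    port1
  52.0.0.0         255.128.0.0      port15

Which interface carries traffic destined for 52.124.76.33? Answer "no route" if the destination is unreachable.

port2

Routes whose prefix contains 52.124.76.33:
  52.0.0.0/9 (52.0.0.0 - 52.127.255.255) -> port15
  52.96.0.0/11 (52.96.0.0 - 52.127.255.255) -> port8
  52.112.0.0/12 (52.112.0.0 - 52.127.255.255) -> port5
  52.124.0.0/14 (52.124.0.0 - 52.127.255.255) -> port2
More-specific entries that do NOT match:
  52.124.76.160/27 (52.124.76.160 - 52.124.76.191) does not contain 52.124.76.33
  52.124.77.0/26 (52.124.77.0 - 52.124.77.63) does not contain 52.124.76.33
  52.124.76.64/26 (52.124.76.64 - 52.124.76.127) does not contain 52.124.76.33
  52.124.88.0/21 (52.124.88.0 - 52.124.95.255) does not contain 52.124.76.33
  52.124.80.0/20 (52.124.80.0 - 52.124.95.255) does not contain 52.124.76.33
  52.92.64.0/20 (52.92.64.0 - 52.92.79.255) does not contain 52.124.76.33
  52.124.192.0/19 (52.124.192.0 - 52.124.223.255) does not contain 52.124.76.33
  20.124.64.0/19 (20.124.64.0 - 20.124.95.255) does not contain 52.124.76.33
  52.124.192.0/18 (52.124.192.0 - 52.124.255.255) does not contain 52.124.76.33
  52.126.0.0/15 (52.126.0.0 - 52.127.255.255) does not contain 52.124.76.33
Longest matching prefix is /14 -> interface port2.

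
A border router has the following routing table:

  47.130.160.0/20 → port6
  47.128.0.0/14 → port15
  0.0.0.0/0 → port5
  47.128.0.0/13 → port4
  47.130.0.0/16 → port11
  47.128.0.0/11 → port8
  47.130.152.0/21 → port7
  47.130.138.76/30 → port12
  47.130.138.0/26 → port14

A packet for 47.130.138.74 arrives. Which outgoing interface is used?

Routes whose prefix contains 47.130.138.74:
  0.0.0.0/0 (default, matches everything) -> port5
  47.128.0.0/11 (47.128.0.0 - 47.159.255.255) -> port8
  47.128.0.0/13 (47.128.0.0 - 47.135.255.255) -> port4
  47.128.0.0/14 (47.128.0.0 - 47.131.255.255) -> port15
  47.130.0.0/16 (47.130.0.0 - 47.130.255.255) -> port11
More-specific entries that do NOT match:
  47.130.138.76/30 (47.130.138.76 - 47.130.138.79) does not contain 47.130.138.74
  47.130.138.0/26 (47.130.138.0 - 47.130.138.63) does not contain 47.130.138.74
  47.130.152.0/21 (47.130.152.0 - 47.130.159.255) does not contain 47.130.138.74
  47.130.160.0/20 (47.130.160.0 - 47.130.175.255) does not contain 47.130.138.74
Longest matching prefix is /16 -> interface port11.

port11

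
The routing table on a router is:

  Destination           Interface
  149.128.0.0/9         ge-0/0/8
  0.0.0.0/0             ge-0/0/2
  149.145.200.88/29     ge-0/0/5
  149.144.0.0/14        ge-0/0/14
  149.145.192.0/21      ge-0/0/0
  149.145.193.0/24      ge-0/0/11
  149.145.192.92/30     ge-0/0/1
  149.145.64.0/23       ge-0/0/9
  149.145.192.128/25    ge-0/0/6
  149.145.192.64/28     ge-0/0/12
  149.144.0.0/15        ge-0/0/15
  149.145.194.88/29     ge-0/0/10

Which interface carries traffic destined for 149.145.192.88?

ge-0/0/0

Routes whose prefix contains 149.145.192.88:
  0.0.0.0/0 (default, matches everything) -> ge-0/0/2
  149.128.0.0/9 (149.128.0.0 - 149.255.255.255) -> ge-0/0/8
  149.144.0.0/14 (149.144.0.0 - 149.147.255.255) -> ge-0/0/14
  149.144.0.0/15 (149.144.0.0 - 149.145.255.255) -> ge-0/0/15
  149.145.192.0/21 (149.145.192.0 - 149.145.199.255) -> ge-0/0/0
More-specific entries that do NOT match:
  149.145.192.92/30 (149.145.192.92 - 149.145.192.95) does not contain 149.145.192.88
  149.145.200.88/29 (149.145.200.88 - 149.145.200.95) does not contain 149.145.192.88
  149.145.194.88/29 (149.145.194.88 - 149.145.194.95) does not contain 149.145.192.88
  149.145.192.64/28 (149.145.192.64 - 149.145.192.79) does not contain 149.145.192.88
  149.145.192.128/25 (149.145.192.128 - 149.145.192.255) does not contain 149.145.192.88
  149.145.193.0/24 (149.145.193.0 - 149.145.193.255) does not contain 149.145.192.88
  149.145.64.0/23 (149.145.64.0 - 149.145.65.255) does not contain 149.145.192.88
Longest matching prefix is /21 -> interface ge-0/0/0.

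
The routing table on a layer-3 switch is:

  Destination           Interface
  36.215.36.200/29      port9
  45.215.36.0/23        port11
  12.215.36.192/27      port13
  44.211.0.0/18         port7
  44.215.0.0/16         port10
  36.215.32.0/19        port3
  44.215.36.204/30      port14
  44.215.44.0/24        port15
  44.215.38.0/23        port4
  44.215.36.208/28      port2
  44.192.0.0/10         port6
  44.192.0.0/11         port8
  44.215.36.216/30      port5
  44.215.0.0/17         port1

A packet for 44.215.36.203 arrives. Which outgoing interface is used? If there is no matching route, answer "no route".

port1

Routes whose prefix contains 44.215.36.203:
  44.192.0.0/10 (44.192.0.0 - 44.255.255.255) -> port6
  44.192.0.0/11 (44.192.0.0 - 44.223.255.255) -> port8
  44.215.0.0/16 (44.215.0.0 - 44.215.255.255) -> port10
  44.215.0.0/17 (44.215.0.0 - 44.215.127.255) -> port1
More-specific entries that do NOT match:
  44.215.36.204/30 (44.215.36.204 - 44.215.36.207) does not contain 44.215.36.203
  44.215.36.216/30 (44.215.36.216 - 44.215.36.219) does not contain 44.215.36.203
  36.215.36.200/29 (36.215.36.200 - 36.215.36.207) does not contain 44.215.36.203
  44.215.36.208/28 (44.215.36.208 - 44.215.36.223) does not contain 44.215.36.203
  12.215.36.192/27 (12.215.36.192 - 12.215.36.223) does not contain 44.215.36.203
  44.215.44.0/24 (44.215.44.0 - 44.215.44.255) does not contain 44.215.36.203
  45.215.36.0/23 (45.215.36.0 - 45.215.37.255) does not contain 44.215.36.203
  44.215.38.0/23 (44.215.38.0 - 44.215.39.255) does not contain 44.215.36.203
  36.215.32.0/19 (36.215.32.0 - 36.215.63.255) does not contain 44.215.36.203
  44.211.0.0/18 (44.211.0.0 - 44.211.63.255) does not contain 44.215.36.203
Longest matching prefix is /17 -> interface port1.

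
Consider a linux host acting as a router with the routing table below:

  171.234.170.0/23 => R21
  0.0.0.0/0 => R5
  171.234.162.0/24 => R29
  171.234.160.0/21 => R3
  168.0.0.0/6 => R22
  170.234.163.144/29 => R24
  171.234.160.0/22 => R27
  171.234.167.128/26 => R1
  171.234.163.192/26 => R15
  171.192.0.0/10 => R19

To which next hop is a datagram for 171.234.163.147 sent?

Routes whose prefix contains 171.234.163.147:
  0.0.0.0/0 (default, matches everything) -> R5
  168.0.0.0/6 (168.0.0.0 - 171.255.255.255) -> R22
  171.192.0.0/10 (171.192.0.0 - 171.255.255.255) -> R19
  171.234.160.0/21 (171.234.160.0 - 171.234.167.255) -> R3
  171.234.160.0/22 (171.234.160.0 - 171.234.163.255) -> R27
More-specific entries that do NOT match:
  170.234.163.144/29 (170.234.163.144 - 170.234.163.151) does not contain 171.234.163.147
  171.234.167.128/26 (171.234.167.128 - 171.234.167.191) does not contain 171.234.163.147
  171.234.163.192/26 (171.234.163.192 - 171.234.163.255) does not contain 171.234.163.147
  171.234.162.0/24 (171.234.162.0 - 171.234.162.255) does not contain 171.234.163.147
  171.234.170.0/23 (171.234.170.0 - 171.234.171.255) does not contain 171.234.163.147
Longest matching prefix is /22 -> next hop R27.

R27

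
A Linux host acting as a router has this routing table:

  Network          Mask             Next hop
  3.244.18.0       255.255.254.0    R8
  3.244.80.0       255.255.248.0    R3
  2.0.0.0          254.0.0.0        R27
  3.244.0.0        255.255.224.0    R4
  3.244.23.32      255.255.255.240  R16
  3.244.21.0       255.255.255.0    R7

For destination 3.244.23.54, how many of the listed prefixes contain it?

2

Prefixes containing 3.244.23.54:
  2.0.0.0/7 (2.0.0.0 - 3.255.255.255)
  3.244.0.0/19 (3.244.0.0 - 3.244.31.255)
Total matching entries: 2.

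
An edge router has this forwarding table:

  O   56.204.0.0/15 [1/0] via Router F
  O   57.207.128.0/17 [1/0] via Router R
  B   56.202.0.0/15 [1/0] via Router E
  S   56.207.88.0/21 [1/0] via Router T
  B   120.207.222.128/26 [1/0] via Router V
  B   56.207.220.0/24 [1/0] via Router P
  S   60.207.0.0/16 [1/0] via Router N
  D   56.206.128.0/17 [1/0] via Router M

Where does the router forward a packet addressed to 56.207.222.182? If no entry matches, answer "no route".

no route

No entry's prefix contains 56.207.222.182; there is no default route.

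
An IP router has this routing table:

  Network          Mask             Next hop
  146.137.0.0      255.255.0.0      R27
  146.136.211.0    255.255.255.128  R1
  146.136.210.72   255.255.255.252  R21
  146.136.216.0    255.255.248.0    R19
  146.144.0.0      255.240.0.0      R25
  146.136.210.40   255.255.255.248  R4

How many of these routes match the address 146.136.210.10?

0

No listed prefix contains 146.136.210.10.
Total matching entries: 0.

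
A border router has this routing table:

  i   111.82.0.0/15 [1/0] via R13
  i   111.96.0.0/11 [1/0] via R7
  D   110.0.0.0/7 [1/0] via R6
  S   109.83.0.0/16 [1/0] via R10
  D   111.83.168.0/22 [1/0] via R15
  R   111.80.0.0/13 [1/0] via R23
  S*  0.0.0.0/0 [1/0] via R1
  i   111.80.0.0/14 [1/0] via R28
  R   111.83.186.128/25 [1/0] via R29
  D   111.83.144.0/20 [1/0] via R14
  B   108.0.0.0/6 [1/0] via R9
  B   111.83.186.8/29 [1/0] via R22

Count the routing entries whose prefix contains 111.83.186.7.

6

Prefixes containing 111.83.186.7:
  0.0.0.0/0 (default, matches everything)
  108.0.0.0/6 (108.0.0.0 - 111.255.255.255)
  110.0.0.0/7 (110.0.0.0 - 111.255.255.255)
  111.80.0.0/13 (111.80.0.0 - 111.87.255.255)
  111.80.0.0/14 (111.80.0.0 - 111.83.255.255)
  111.82.0.0/15 (111.82.0.0 - 111.83.255.255)
Total matching entries: 6.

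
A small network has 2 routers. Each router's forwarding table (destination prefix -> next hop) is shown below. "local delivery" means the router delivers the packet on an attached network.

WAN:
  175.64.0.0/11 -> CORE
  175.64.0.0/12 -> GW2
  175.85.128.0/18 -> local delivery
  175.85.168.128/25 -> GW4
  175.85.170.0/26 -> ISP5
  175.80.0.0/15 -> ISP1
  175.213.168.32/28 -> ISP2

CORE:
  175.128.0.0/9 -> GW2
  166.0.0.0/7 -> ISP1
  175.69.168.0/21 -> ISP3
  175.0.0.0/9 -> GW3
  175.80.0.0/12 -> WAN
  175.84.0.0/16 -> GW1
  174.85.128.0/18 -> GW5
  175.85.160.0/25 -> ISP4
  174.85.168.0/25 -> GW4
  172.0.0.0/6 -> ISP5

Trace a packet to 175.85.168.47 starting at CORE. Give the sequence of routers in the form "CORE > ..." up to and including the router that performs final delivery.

At CORE: longest match for 175.85.168.47 is 175.80.0.0/12 -> WAN
At WAN: longest match for 175.85.168.47 is 175.85.128.0/18 -> local delivery

CORE > WAN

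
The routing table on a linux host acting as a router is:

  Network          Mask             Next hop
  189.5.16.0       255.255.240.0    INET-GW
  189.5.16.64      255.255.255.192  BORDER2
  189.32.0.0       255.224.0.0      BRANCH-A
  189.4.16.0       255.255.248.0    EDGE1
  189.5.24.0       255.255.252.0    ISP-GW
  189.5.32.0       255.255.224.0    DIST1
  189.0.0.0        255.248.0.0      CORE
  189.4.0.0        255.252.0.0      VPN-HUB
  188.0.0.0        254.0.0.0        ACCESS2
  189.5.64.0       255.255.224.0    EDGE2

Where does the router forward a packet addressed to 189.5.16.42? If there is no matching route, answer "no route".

INET-GW

Routes whose prefix contains 189.5.16.42:
  188.0.0.0/7 (188.0.0.0 - 189.255.255.255) -> ACCESS2
  189.0.0.0/13 (189.0.0.0 - 189.7.255.255) -> CORE
  189.4.0.0/14 (189.4.0.0 - 189.7.255.255) -> VPN-HUB
  189.5.16.0/20 (189.5.16.0 - 189.5.31.255) -> INET-GW
More-specific entries that do NOT match:
  189.5.16.64/26 (189.5.16.64 - 189.5.16.127) does not contain 189.5.16.42
  189.5.24.0/22 (189.5.24.0 - 189.5.27.255) does not contain 189.5.16.42
  189.4.16.0/21 (189.4.16.0 - 189.4.23.255) does not contain 189.5.16.42
Longest matching prefix is /20 -> next hop INET-GW.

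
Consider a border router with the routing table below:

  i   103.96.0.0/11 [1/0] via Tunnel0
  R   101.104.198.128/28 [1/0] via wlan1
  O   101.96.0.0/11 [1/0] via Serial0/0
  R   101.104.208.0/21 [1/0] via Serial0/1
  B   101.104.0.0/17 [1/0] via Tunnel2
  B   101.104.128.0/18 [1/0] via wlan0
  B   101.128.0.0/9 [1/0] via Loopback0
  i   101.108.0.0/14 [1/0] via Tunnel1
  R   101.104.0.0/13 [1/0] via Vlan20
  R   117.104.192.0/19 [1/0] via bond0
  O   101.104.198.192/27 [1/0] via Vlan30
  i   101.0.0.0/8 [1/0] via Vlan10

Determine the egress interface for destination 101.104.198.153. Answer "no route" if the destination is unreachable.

Routes whose prefix contains 101.104.198.153:
  101.0.0.0/8 (101.0.0.0 - 101.255.255.255) -> Vlan10
  101.96.0.0/11 (101.96.0.0 - 101.127.255.255) -> Serial0/0
  101.104.0.0/13 (101.104.0.0 - 101.111.255.255) -> Vlan20
More-specific entries that do NOT match:
  101.104.198.128/28 (101.104.198.128 - 101.104.198.143) does not contain 101.104.198.153
  101.104.198.192/27 (101.104.198.192 - 101.104.198.223) does not contain 101.104.198.153
  101.104.208.0/21 (101.104.208.0 - 101.104.215.255) does not contain 101.104.198.153
  117.104.192.0/19 (117.104.192.0 - 117.104.223.255) does not contain 101.104.198.153
  101.104.128.0/18 (101.104.128.0 - 101.104.191.255) does not contain 101.104.198.153
  101.104.0.0/17 (101.104.0.0 - 101.104.127.255) does not contain 101.104.198.153
  101.108.0.0/14 (101.108.0.0 - 101.111.255.255) does not contain 101.104.198.153
Longest matching prefix is /13 -> interface Vlan20.

Vlan20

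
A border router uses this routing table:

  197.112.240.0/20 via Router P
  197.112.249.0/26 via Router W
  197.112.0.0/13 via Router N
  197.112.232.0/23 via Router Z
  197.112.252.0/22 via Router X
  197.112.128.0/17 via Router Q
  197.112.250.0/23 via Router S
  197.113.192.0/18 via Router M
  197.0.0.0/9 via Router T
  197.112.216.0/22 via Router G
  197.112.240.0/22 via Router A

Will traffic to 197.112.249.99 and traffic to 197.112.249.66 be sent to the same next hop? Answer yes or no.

197.112.249.99: longest match 197.112.240.0/20 -> Router P
197.112.249.66: longest match 197.112.240.0/20 -> Router P

yes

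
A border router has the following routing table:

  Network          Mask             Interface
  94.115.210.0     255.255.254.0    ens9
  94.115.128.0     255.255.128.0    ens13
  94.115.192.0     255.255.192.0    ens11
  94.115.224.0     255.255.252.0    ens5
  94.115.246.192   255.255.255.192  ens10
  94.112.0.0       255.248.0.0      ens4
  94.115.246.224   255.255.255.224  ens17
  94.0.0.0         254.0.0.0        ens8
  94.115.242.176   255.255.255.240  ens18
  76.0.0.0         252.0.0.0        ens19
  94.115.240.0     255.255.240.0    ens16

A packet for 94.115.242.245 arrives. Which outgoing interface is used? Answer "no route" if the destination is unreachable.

Routes whose prefix contains 94.115.242.245:
  94.0.0.0/7 (94.0.0.0 - 95.255.255.255) -> ens8
  94.112.0.0/13 (94.112.0.0 - 94.119.255.255) -> ens4
  94.115.128.0/17 (94.115.128.0 - 94.115.255.255) -> ens13
  94.115.192.0/18 (94.115.192.0 - 94.115.255.255) -> ens11
  94.115.240.0/20 (94.115.240.0 - 94.115.255.255) -> ens16
More-specific entries that do NOT match:
  94.115.242.176/28 (94.115.242.176 - 94.115.242.191) does not contain 94.115.242.245
  94.115.246.224/27 (94.115.246.224 - 94.115.246.255) does not contain 94.115.242.245
  94.115.246.192/26 (94.115.246.192 - 94.115.246.255) does not contain 94.115.242.245
  94.115.210.0/23 (94.115.210.0 - 94.115.211.255) does not contain 94.115.242.245
  94.115.224.0/22 (94.115.224.0 - 94.115.227.255) does not contain 94.115.242.245
Longest matching prefix is /20 -> interface ens16.

ens16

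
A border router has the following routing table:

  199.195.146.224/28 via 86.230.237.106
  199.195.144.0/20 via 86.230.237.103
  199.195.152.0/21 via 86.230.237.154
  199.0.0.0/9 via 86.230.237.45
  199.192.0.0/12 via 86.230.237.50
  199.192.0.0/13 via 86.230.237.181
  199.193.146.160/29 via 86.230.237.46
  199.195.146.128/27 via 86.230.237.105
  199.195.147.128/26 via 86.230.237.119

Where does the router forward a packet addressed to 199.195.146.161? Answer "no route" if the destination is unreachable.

Routes whose prefix contains 199.195.146.161:
  199.192.0.0/12 (199.192.0.0 - 199.207.255.255) -> 86.230.237.50
  199.192.0.0/13 (199.192.0.0 - 199.199.255.255) -> 86.230.237.181
  199.195.144.0/20 (199.195.144.0 - 199.195.159.255) -> 86.230.237.103
More-specific entries that do NOT match:
  199.193.146.160/29 (199.193.146.160 - 199.193.146.167) does not contain 199.195.146.161
  199.195.146.224/28 (199.195.146.224 - 199.195.146.239) does not contain 199.195.146.161
  199.195.146.128/27 (199.195.146.128 - 199.195.146.159) does not contain 199.195.146.161
  199.195.147.128/26 (199.195.147.128 - 199.195.147.191) does not contain 199.195.146.161
  199.195.152.0/21 (199.195.152.0 - 199.195.159.255) does not contain 199.195.146.161
Longest matching prefix is /20 -> next hop 86.230.237.103.

86.230.237.103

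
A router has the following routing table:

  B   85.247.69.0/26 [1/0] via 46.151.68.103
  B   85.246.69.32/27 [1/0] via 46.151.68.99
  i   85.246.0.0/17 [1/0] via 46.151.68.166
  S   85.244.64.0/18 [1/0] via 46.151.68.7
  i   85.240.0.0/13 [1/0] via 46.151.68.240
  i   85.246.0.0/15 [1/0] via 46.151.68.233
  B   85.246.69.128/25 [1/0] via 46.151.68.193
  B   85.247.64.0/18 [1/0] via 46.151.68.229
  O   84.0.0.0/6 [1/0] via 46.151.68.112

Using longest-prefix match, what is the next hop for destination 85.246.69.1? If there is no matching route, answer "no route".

Routes whose prefix contains 85.246.69.1:
  84.0.0.0/6 (84.0.0.0 - 87.255.255.255) -> 46.151.68.112
  85.240.0.0/13 (85.240.0.0 - 85.247.255.255) -> 46.151.68.240
  85.246.0.0/15 (85.246.0.0 - 85.247.255.255) -> 46.151.68.233
  85.246.0.0/17 (85.246.0.0 - 85.246.127.255) -> 46.151.68.166
More-specific entries that do NOT match:
  85.246.69.32/27 (85.246.69.32 - 85.246.69.63) does not contain 85.246.69.1
  85.247.69.0/26 (85.247.69.0 - 85.247.69.63) does not contain 85.246.69.1
  85.246.69.128/25 (85.246.69.128 - 85.246.69.255) does not contain 85.246.69.1
  85.244.64.0/18 (85.244.64.0 - 85.244.127.255) does not contain 85.246.69.1
  85.247.64.0/18 (85.247.64.0 - 85.247.127.255) does not contain 85.246.69.1
Longest matching prefix is /17 -> next hop 46.151.68.166.

46.151.68.166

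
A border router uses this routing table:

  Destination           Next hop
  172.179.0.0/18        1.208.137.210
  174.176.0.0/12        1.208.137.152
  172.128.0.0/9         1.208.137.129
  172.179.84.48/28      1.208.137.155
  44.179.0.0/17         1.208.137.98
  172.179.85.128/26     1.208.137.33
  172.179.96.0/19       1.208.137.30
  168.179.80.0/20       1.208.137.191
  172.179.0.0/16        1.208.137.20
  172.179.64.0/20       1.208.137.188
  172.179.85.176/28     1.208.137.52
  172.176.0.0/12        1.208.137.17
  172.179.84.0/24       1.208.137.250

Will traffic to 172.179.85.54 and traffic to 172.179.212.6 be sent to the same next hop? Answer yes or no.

172.179.85.54: longest match 172.179.0.0/16 -> 1.208.137.20
172.179.212.6: longest match 172.179.0.0/16 -> 1.208.137.20

yes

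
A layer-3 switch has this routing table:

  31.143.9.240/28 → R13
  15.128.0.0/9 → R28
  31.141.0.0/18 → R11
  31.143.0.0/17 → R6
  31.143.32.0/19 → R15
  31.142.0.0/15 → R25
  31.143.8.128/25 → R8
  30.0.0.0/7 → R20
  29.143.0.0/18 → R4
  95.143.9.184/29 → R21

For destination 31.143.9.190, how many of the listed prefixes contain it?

3

Prefixes containing 31.143.9.190:
  30.0.0.0/7 (30.0.0.0 - 31.255.255.255)
  31.142.0.0/15 (31.142.0.0 - 31.143.255.255)
  31.143.0.0/17 (31.143.0.0 - 31.143.127.255)
Total matching entries: 3.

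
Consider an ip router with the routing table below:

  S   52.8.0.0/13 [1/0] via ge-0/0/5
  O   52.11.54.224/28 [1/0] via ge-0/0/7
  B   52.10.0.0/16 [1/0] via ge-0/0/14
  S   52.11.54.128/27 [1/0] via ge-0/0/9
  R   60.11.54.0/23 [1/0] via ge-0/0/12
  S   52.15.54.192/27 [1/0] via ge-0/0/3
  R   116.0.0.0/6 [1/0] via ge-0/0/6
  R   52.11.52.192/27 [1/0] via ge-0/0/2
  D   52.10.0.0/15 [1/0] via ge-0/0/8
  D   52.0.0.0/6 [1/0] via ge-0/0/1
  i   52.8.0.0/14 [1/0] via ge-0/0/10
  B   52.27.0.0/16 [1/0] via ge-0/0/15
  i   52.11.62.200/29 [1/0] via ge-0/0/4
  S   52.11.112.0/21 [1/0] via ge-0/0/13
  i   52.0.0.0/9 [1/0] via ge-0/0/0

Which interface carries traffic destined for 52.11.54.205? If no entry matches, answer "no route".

ge-0/0/8

Routes whose prefix contains 52.11.54.205:
  52.0.0.0/6 (52.0.0.0 - 55.255.255.255) -> ge-0/0/1
  52.0.0.0/9 (52.0.0.0 - 52.127.255.255) -> ge-0/0/0
  52.8.0.0/13 (52.8.0.0 - 52.15.255.255) -> ge-0/0/5
  52.8.0.0/14 (52.8.0.0 - 52.11.255.255) -> ge-0/0/10
  52.10.0.0/15 (52.10.0.0 - 52.11.255.255) -> ge-0/0/8
More-specific entries that do NOT match:
  52.11.62.200/29 (52.11.62.200 - 52.11.62.207) does not contain 52.11.54.205
  52.11.54.224/28 (52.11.54.224 - 52.11.54.239) does not contain 52.11.54.205
  52.11.54.128/27 (52.11.54.128 - 52.11.54.159) does not contain 52.11.54.205
  52.15.54.192/27 (52.15.54.192 - 52.15.54.223) does not contain 52.11.54.205
  52.11.52.192/27 (52.11.52.192 - 52.11.52.223) does not contain 52.11.54.205
  60.11.54.0/23 (60.11.54.0 - 60.11.55.255) does not contain 52.11.54.205
  52.11.112.0/21 (52.11.112.0 - 52.11.119.255) does not contain 52.11.54.205
  52.10.0.0/16 (52.10.0.0 - 52.10.255.255) does not contain 52.11.54.205
  52.27.0.0/16 (52.27.0.0 - 52.27.255.255) does not contain 52.11.54.205
Longest matching prefix is /15 -> interface ge-0/0/8.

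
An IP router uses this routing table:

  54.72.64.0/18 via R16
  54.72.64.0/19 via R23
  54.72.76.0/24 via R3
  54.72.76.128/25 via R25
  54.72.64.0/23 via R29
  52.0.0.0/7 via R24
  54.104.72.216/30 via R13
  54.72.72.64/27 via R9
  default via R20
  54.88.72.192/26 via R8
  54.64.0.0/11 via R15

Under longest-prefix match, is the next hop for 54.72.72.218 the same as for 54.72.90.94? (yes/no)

54.72.72.218: longest match 54.72.64.0/19 -> R23
54.72.90.94: longest match 54.72.64.0/19 -> R23

yes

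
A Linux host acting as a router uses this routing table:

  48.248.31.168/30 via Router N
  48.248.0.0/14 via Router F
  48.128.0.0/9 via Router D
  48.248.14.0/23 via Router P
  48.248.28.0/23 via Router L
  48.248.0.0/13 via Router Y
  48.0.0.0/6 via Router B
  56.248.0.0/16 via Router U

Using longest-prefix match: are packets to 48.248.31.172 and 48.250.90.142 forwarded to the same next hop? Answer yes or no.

yes

48.248.31.172: longest match 48.248.0.0/14 -> Router F
48.250.90.142: longest match 48.248.0.0/14 -> Router F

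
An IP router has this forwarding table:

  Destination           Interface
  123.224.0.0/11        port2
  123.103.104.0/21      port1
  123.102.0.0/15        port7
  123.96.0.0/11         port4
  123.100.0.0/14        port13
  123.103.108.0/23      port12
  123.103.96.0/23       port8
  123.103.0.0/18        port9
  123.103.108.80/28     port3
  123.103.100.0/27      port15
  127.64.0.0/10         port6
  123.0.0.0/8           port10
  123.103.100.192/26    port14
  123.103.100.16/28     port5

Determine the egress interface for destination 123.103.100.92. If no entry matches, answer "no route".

Routes whose prefix contains 123.103.100.92:
  123.0.0.0/8 (123.0.0.0 - 123.255.255.255) -> port10
  123.96.0.0/11 (123.96.0.0 - 123.127.255.255) -> port4
  123.100.0.0/14 (123.100.0.0 - 123.103.255.255) -> port13
  123.102.0.0/15 (123.102.0.0 - 123.103.255.255) -> port7
More-specific entries that do NOT match:
  123.103.108.80/28 (123.103.108.80 - 123.103.108.95) does not contain 123.103.100.92
  123.103.100.16/28 (123.103.100.16 - 123.103.100.31) does not contain 123.103.100.92
  123.103.100.0/27 (123.103.100.0 - 123.103.100.31) does not contain 123.103.100.92
  123.103.100.192/26 (123.103.100.192 - 123.103.100.255) does not contain 123.103.100.92
  123.103.108.0/23 (123.103.108.0 - 123.103.109.255) does not contain 123.103.100.92
  123.103.96.0/23 (123.103.96.0 - 123.103.97.255) does not contain 123.103.100.92
  123.103.104.0/21 (123.103.104.0 - 123.103.111.255) does not contain 123.103.100.92
  123.103.0.0/18 (123.103.0.0 - 123.103.63.255) does not contain 123.103.100.92
Longest matching prefix is /15 -> interface port7.

port7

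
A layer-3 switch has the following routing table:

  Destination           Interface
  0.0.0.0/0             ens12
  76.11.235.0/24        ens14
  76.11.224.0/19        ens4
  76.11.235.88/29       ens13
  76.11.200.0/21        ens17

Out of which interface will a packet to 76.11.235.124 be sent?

ens14

Routes whose prefix contains 76.11.235.124:
  0.0.0.0/0 (default, matches everything) -> ens12
  76.11.224.0/19 (76.11.224.0 - 76.11.255.255) -> ens4
  76.11.235.0/24 (76.11.235.0 - 76.11.235.255) -> ens14
More-specific entries that do NOT match:
  76.11.235.88/29 (76.11.235.88 - 76.11.235.95) does not contain 76.11.235.124
Longest matching prefix is /24 -> interface ens14.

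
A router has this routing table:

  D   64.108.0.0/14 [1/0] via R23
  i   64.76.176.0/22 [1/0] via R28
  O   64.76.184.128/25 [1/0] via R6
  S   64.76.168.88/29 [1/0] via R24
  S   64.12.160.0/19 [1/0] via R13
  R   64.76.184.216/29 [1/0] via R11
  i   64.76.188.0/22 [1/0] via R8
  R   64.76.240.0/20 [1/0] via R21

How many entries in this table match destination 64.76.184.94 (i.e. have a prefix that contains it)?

0

No listed prefix contains 64.76.184.94.
Total matching entries: 0.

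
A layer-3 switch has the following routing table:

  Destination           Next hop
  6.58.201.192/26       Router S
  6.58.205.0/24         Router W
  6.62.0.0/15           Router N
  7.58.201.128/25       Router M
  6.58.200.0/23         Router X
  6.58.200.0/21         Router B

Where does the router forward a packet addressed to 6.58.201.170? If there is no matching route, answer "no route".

Routes whose prefix contains 6.58.201.170:
  6.58.200.0/21 (6.58.200.0 - 6.58.207.255) -> Router B
  6.58.200.0/23 (6.58.200.0 - 6.58.201.255) -> Router X
More-specific entries that do NOT match:
  6.58.201.192/26 (6.58.201.192 - 6.58.201.255) does not contain 6.58.201.170
  7.58.201.128/25 (7.58.201.128 - 7.58.201.255) does not contain 6.58.201.170
  6.58.205.0/24 (6.58.205.0 - 6.58.205.255) does not contain 6.58.201.170
Longest matching prefix is /23 -> next hop Router X.

Router X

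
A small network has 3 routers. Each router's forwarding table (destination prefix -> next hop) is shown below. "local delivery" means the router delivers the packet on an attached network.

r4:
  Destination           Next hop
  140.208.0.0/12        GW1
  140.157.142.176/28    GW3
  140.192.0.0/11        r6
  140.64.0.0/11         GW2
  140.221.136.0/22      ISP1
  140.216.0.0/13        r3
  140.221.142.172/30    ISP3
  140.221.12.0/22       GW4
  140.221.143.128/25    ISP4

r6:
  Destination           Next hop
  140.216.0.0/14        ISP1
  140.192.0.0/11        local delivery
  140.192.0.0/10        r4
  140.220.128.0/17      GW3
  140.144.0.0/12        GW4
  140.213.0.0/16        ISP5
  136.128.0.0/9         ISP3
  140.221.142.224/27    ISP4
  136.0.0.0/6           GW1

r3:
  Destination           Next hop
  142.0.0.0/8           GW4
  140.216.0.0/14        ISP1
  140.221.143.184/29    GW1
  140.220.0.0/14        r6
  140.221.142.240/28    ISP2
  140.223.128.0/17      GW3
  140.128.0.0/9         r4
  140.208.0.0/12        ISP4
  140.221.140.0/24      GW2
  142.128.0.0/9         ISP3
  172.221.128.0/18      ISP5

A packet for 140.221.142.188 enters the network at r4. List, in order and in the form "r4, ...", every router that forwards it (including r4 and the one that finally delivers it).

At r4: longest match for 140.221.142.188 is 140.216.0.0/13 -> r3
At r3: longest match for 140.221.142.188 is 140.220.0.0/14 -> r6
At r6: longest match for 140.221.142.188 is 140.192.0.0/11 -> local delivery

r4, r3, r6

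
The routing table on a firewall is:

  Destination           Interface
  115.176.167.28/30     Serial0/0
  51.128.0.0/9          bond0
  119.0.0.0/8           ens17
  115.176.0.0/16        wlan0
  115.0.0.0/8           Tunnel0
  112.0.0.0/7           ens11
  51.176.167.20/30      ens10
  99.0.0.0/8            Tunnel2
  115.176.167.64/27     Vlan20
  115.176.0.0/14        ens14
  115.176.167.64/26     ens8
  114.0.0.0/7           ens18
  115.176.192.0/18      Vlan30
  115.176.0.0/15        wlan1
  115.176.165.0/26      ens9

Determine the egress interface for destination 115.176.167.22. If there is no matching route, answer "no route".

Routes whose prefix contains 115.176.167.22:
  114.0.0.0/7 (114.0.0.0 - 115.255.255.255) -> ens18
  115.0.0.0/8 (115.0.0.0 - 115.255.255.255) -> Tunnel0
  115.176.0.0/14 (115.176.0.0 - 115.179.255.255) -> ens14
  115.176.0.0/15 (115.176.0.0 - 115.177.255.255) -> wlan1
  115.176.0.0/16 (115.176.0.0 - 115.176.255.255) -> wlan0
More-specific entries that do NOT match:
  115.176.167.28/30 (115.176.167.28 - 115.176.167.31) does not contain 115.176.167.22
  51.176.167.20/30 (51.176.167.20 - 51.176.167.23) does not contain 115.176.167.22
  115.176.167.64/27 (115.176.167.64 - 115.176.167.95) does not contain 115.176.167.22
  115.176.167.64/26 (115.176.167.64 - 115.176.167.127) does not contain 115.176.167.22
  115.176.165.0/26 (115.176.165.0 - 115.176.165.63) does not contain 115.176.167.22
  115.176.192.0/18 (115.176.192.0 - 115.176.255.255) does not contain 115.176.167.22
Longest matching prefix is /16 -> interface wlan0.

wlan0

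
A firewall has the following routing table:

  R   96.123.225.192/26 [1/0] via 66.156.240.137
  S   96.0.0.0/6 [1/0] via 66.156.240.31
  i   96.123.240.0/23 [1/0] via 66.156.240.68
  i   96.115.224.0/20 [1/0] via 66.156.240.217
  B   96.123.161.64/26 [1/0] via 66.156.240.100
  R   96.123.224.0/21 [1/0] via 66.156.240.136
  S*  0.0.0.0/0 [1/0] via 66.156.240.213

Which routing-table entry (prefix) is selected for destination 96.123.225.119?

Entries matching 96.123.225.119:
  0.0.0.0/0 (default, matches everything)
  96.0.0.0/6 (96.0.0.0 - 99.255.255.255)
  96.123.224.0/21 (96.123.224.0 - 96.123.231.255)
Most specific is 96.123.224.0/21.

96.123.224.0/21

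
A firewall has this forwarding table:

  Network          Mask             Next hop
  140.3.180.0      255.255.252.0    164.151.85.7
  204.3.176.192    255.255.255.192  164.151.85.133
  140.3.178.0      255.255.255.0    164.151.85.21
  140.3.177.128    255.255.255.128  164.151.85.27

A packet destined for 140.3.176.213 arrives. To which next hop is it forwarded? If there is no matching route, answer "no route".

No entry's prefix contains 140.3.176.213; there is no default route.

no route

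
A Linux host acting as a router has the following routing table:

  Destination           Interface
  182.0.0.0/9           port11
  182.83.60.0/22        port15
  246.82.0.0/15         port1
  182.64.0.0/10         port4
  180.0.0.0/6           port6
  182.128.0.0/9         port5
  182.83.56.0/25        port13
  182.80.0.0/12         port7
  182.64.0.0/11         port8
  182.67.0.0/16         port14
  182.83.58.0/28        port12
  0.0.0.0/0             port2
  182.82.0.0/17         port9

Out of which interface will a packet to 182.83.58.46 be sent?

port7

Routes whose prefix contains 182.83.58.46:
  0.0.0.0/0 (default, matches everything) -> port2
  180.0.0.0/6 (180.0.0.0 - 183.255.255.255) -> port6
  182.0.0.0/9 (182.0.0.0 - 182.127.255.255) -> port11
  182.64.0.0/10 (182.64.0.0 - 182.127.255.255) -> port4
  182.64.0.0/11 (182.64.0.0 - 182.95.255.255) -> port8
  182.80.0.0/12 (182.80.0.0 - 182.95.255.255) -> port7
More-specific entries that do NOT match:
  182.83.58.0/28 (182.83.58.0 - 182.83.58.15) does not contain 182.83.58.46
  182.83.56.0/25 (182.83.56.0 - 182.83.56.127) does not contain 182.83.58.46
  182.83.60.0/22 (182.83.60.0 - 182.83.63.255) does not contain 182.83.58.46
  182.82.0.0/17 (182.82.0.0 - 182.82.127.255) does not contain 182.83.58.46
  182.67.0.0/16 (182.67.0.0 - 182.67.255.255) does not contain 182.83.58.46
  246.82.0.0/15 (246.82.0.0 - 246.83.255.255) does not contain 182.83.58.46
Longest matching prefix is /12 -> interface port7.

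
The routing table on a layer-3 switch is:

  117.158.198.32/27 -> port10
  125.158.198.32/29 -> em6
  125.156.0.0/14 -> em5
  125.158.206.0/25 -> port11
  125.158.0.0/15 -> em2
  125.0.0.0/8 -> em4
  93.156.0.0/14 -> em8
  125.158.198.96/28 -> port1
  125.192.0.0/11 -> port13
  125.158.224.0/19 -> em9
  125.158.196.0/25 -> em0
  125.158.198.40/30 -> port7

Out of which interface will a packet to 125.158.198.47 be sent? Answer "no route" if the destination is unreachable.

Routes whose prefix contains 125.158.198.47:
  125.0.0.0/8 (125.0.0.0 - 125.255.255.255) -> em4
  125.156.0.0/14 (125.156.0.0 - 125.159.255.255) -> em5
  125.158.0.0/15 (125.158.0.0 - 125.159.255.255) -> em2
More-specific entries that do NOT match:
  125.158.198.40/30 (125.158.198.40 - 125.158.198.43) does not contain 125.158.198.47
  125.158.198.32/29 (125.158.198.32 - 125.158.198.39) does not contain 125.158.198.47
  125.158.198.96/28 (125.158.198.96 - 125.158.198.111) does not contain 125.158.198.47
  117.158.198.32/27 (117.158.198.32 - 117.158.198.63) does not contain 125.158.198.47
  125.158.206.0/25 (125.158.206.0 - 125.158.206.127) does not contain 125.158.198.47
  125.158.196.0/25 (125.158.196.0 - 125.158.196.127) does not contain 125.158.198.47
  125.158.224.0/19 (125.158.224.0 - 125.158.255.255) does not contain 125.158.198.47
Longest matching prefix is /15 -> interface em2.

em2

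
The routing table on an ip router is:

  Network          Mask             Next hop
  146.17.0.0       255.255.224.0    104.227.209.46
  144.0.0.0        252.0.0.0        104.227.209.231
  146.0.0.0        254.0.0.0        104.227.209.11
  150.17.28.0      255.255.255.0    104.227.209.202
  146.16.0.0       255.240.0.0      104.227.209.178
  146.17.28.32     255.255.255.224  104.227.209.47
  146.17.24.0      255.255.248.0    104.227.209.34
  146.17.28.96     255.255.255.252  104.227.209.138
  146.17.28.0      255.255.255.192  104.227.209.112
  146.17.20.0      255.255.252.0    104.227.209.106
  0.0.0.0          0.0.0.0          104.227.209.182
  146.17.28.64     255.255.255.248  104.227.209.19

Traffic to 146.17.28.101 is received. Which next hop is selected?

104.227.209.34

Routes whose prefix contains 146.17.28.101:
  0.0.0.0/0 (default, matches everything) -> 104.227.209.182
  144.0.0.0/6 (144.0.0.0 - 147.255.255.255) -> 104.227.209.231
  146.0.0.0/7 (146.0.0.0 - 147.255.255.255) -> 104.227.209.11
  146.16.0.0/12 (146.16.0.0 - 146.31.255.255) -> 104.227.209.178
  146.17.0.0/19 (146.17.0.0 - 146.17.31.255) -> 104.227.209.46
  146.17.24.0/21 (146.17.24.0 - 146.17.31.255) -> 104.227.209.34
More-specific entries that do NOT match:
  146.17.28.96/30 (146.17.28.96 - 146.17.28.99) does not contain 146.17.28.101
  146.17.28.64/29 (146.17.28.64 - 146.17.28.71) does not contain 146.17.28.101
  146.17.28.32/27 (146.17.28.32 - 146.17.28.63) does not contain 146.17.28.101
  146.17.28.0/26 (146.17.28.0 - 146.17.28.63) does not contain 146.17.28.101
  150.17.28.0/24 (150.17.28.0 - 150.17.28.255) does not contain 146.17.28.101
  146.17.20.0/22 (146.17.20.0 - 146.17.23.255) does not contain 146.17.28.101
Longest matching prefix is /21 -> next hop 104.227.209.34.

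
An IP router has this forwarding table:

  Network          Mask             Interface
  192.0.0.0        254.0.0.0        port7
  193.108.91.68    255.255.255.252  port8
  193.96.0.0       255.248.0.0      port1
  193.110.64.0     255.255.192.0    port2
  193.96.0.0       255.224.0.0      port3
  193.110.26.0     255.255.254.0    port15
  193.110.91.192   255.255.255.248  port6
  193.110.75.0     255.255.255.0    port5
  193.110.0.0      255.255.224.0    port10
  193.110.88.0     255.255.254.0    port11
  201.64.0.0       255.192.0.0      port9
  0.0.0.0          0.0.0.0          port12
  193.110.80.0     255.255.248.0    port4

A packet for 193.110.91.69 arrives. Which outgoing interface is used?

Routes whose prefix contains 193.110.91.69:
  0.0.0.0/0 (default, matches everything) -> port12
  192.0.0.0/7 (192.0.0.0 - 193.255.255.255) -> port7
  193.96.0.0/11 (193.96.0.0 - 193.127.255.255) -> port3
  193.110.64.0/18 (193.110.64.0 - 193.110.127.255) -> port2
More-specific entries that do NOT match:
  193.108.91.68/30 (193.108.91.68 - 193.108.91.71) does not contain 193.110.91.69
  193.110.91.192/29 (193.110.91.192 - 193.110.91.199) does not contain 193.110.91.69
  193.110.75.0/24 (193.110.75.0 - 193.110.75.255) does not contain 193.110.91.69
  193.110.26.0/23 (193.110.26.0 - 193.110.27.255) does not contain 193.110.91.69
  193.110.88.0/23 (193.110.88.0 - 193.110.89.255) does not contain 193.110.91.69
  193.110.80.0/21 (193.110.80.0 - 193.110.87.255) does not contain 193.110.91.69
  193.110.0.0/19 (193.110.0.0 - 193.110.31.255) does not contain 193.110.91.69
Longest matching prefix is /18 -> interface port2.

port2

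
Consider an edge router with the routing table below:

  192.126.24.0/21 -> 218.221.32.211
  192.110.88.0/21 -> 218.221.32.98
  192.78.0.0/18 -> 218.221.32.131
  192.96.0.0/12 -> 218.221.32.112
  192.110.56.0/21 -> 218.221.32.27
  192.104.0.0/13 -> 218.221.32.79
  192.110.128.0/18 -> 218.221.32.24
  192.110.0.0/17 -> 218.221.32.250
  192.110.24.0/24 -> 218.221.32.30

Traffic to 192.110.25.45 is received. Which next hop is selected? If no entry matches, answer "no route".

Routes whose prefix contains 192.110.25.45:
  192.96.0.0/12 (192.96.0.0 - 192.111.255.255) -> 218.221.32.112
  192.104.0.0/13 (192.104.0.0 - 192.111.255.255) -> 218.221.32.79
  192.110.0.0/17 (192.110.0.0 - 192.110.127.255) -> 218.221.32.250
More-specific entries that do NOT match:
  192.110.24.0/24 (192.110.24.0 - 192.110.24.255) does not contain 192.110.25.45
  192.126.24.0/21 (192.126.24.0 - 192.126.31.255) does not contain 192.110.25.45
  192.110.88.0/21 (192.110.88.0 - 192.110.95.255) does not contain 192.110.25.45
  192.110.56.0/21 (192.110.56.0 - 192.110.63.255) does not contain 192.110.25.45
  192.78.0.0/18 (192.78.0.0 - 192.78.63.255) does not contain 192.110.25.45
  192.110.128.0/18 (192.110.128.0 - 192.110.191.255) does not contain 192.110.25.45
Longest matching prefix is /17 -> next hop 218.221.32.250.

218.221.32.250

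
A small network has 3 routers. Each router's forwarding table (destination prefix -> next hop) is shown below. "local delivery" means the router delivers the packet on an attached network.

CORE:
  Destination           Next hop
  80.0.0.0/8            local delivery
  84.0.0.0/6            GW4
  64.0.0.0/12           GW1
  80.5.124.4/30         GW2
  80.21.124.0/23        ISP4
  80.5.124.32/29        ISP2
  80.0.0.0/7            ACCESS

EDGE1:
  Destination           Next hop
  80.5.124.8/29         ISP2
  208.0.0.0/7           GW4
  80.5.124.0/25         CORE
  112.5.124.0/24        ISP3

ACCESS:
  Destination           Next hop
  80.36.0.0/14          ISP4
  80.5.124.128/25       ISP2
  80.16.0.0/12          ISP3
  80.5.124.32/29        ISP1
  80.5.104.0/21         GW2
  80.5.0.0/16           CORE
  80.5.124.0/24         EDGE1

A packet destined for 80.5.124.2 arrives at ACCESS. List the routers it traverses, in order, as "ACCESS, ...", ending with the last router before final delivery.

ACCESS, EDGE1, CORE

At ACCESS: longest match for 80.5.124.2 is 80.5.124.0/24 -> EDGE1
At EDGE1: longest match for 80.5.124.2 is 80.5.124.0/25 -> CORE
At CORE: longest match for 80.5.124.2 is 80.0.0.0/8 -> local delivery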